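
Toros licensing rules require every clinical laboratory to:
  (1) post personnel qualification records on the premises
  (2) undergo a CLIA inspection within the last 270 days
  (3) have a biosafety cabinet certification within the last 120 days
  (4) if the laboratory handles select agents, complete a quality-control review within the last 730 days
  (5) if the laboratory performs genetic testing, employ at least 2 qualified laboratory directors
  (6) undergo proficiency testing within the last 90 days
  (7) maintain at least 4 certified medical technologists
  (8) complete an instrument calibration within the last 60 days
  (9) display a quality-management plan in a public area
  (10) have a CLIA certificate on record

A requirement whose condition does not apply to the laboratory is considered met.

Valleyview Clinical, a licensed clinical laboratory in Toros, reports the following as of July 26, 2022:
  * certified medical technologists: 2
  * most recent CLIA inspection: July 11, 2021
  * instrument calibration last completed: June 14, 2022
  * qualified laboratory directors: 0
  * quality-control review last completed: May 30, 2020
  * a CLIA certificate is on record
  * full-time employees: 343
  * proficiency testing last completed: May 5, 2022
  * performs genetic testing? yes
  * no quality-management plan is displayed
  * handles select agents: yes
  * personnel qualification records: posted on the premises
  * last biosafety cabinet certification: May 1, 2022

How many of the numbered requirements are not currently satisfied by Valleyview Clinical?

5

1. personnel qualification records present → met
2. CLIA inspection 380 days ago vs limit 270 → not met
3. biosafety cabinet certification 86 days ago vs limit 120 → met
4. condition 'handles select agents' holds; quality-control review 787 days ago vs limit 730 → not met
5. condition 'performs genetic testing' holds; qualified laboratory directors 0 < 2 → not met
6. proficiency testing 82 days ago vs limit 90 → met
7. certified medical technologists 2 < 4 → not met
8. instrument calibration 42 days ago vs limit 60 → met
9. quality-management plan absent → not met
10. CLIA certificate present → met
Not met: 5 of 10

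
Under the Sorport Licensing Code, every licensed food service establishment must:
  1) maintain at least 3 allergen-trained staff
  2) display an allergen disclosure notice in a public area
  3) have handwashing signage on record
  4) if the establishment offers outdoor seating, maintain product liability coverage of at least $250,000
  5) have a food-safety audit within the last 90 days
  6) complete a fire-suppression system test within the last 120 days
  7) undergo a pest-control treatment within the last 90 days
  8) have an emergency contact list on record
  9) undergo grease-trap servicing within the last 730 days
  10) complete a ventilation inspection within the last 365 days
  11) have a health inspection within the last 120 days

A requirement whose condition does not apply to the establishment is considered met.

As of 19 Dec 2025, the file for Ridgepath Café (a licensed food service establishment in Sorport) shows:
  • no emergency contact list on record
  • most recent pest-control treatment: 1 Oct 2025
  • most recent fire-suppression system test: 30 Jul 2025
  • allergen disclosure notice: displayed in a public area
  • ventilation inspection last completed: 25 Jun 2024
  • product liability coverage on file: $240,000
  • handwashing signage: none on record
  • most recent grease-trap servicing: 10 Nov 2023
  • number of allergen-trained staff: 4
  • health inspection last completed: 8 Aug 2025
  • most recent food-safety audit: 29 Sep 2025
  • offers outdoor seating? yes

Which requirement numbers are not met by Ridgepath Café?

3, 4, 6, 8, 9, 10, 11

1. allergen-trained staff 4 ≥ 3 → met
2. allergen disclosure notice present → met
3. handwashing signage absent → not met
4. condition 'offers outdoor seating' holds; product liability coverage $240,000 < $250,000 → not met
5. food-safety audit 81 days ago vs limit 90 → met
6. fire-suppression system test 142 days ago vs limit 120 → not met
7. pest-control treatment 79 days ago vs limit 90 → met
8. emergency contact list absent → not met
9. grease-trap servicing 770 days ago vs limit 730 → not met
10. ventilation inspection 542 days ago vs limit 365 → not met
11. health inspection 133 days ago vs limit 120 → not met
Not met: 3, 4, 6, 8, 9, 10, 11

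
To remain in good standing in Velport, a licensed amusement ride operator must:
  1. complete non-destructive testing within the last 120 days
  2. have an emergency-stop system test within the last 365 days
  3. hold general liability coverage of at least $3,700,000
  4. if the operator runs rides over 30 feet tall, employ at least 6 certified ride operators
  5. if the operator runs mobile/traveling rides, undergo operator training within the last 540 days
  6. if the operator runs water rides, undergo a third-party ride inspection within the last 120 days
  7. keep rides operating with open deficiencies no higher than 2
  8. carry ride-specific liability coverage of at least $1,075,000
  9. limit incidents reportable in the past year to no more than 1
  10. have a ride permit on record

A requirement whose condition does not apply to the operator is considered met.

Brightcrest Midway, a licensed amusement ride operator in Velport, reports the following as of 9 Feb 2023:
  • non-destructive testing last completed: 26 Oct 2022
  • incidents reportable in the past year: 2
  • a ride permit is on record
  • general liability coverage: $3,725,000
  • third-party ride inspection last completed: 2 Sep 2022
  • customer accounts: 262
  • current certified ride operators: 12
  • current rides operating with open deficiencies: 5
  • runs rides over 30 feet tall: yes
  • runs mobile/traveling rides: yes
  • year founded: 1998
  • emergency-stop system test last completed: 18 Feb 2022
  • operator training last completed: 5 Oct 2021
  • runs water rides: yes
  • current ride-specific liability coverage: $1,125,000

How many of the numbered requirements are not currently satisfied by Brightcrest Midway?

3

1. non-destructive testing 106 days ago vs limit 120 → met
2. emergency-stop system test 356 days ago vs limit 365 → met
3. general liability coverage $3,725,000 ≥ $3,700,000 → met
4. condition 'runs rides over 30 feet tall' holds; certified ride operators 12 ≥ 6 → met
5. condition 'runs mobile/traveling rides' holds; operator training 492 days ago vs limit 540 → met
6. condition 'runs water rides' holds; third-party ride inspection 160 days ago vs limit 120 → not met
7. rides operating with open deficiencies 5 > 2 → not met
8. ride-specific liability coverage $1,125,000 ≥ $1,075,000 → met
9. incidents reportable in the past year 2 > 1 → not met
10. ride permit present → met
Not met: 3 of 10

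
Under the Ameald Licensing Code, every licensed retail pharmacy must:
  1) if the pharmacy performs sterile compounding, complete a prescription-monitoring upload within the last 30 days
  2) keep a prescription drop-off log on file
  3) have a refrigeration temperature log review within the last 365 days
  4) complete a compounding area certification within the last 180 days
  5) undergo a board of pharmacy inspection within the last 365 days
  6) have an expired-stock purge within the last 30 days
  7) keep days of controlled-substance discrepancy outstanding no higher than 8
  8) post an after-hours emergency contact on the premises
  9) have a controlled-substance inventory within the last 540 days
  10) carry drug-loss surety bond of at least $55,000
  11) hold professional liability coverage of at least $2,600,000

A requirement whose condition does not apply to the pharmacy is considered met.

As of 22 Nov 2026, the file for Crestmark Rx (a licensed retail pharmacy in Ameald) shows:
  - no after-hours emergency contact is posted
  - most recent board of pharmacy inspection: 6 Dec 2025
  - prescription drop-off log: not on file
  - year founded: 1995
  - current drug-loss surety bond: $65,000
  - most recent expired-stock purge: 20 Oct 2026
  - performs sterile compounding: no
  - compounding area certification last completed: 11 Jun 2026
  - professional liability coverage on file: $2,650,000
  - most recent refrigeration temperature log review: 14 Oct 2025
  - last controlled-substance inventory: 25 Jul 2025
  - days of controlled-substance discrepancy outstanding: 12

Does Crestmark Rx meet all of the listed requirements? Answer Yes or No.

1. condition 'performs sterile compounding' does not hold → requirement n/a → met
2. prescription drop-off log absent → not met
3. refrigeration temperature log review 404 days ago vs limit 365 → not met
4. compounding area certification 164 days ago vs limit 180 → met
5. board of pharmacy inspection 351 days ago vs limit 365 → met
6. expired-stock purge 33 days ago vs limit 30 → not met
7. days of controlled-substance discrepancy outstanding 12 > 8 → not met
8. after-hours emergency contact absent → not met
9. controlled-substance inventory 485 days ago vs limit 540 → met
10. drug-loss surety bond $65,000 ≥ $55,000 → met
11. professional liability coverage $2,650,000 ≥ $2,600,000 → met
Not met: 2, 3, 6, 7, 8

No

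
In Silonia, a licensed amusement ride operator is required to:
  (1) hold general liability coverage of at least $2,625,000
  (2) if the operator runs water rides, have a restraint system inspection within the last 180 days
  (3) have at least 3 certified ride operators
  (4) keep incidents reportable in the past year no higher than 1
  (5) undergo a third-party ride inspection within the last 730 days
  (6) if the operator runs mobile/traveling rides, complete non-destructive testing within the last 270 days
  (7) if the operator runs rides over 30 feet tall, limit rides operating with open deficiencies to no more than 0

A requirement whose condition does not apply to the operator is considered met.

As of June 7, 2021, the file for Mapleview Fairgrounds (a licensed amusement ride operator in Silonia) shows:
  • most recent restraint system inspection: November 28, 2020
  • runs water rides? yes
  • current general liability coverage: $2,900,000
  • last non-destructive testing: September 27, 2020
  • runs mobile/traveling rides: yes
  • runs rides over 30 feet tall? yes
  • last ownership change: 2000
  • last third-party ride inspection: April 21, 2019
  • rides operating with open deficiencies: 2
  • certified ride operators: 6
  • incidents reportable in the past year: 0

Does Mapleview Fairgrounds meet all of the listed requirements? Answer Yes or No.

No

1. general liability coverage $2,900,000 ≥ $2,625,000 → met
2. condition 'runs water rides' holds; restraint system inspection 191 days ago vs limit 180 → not met
3. certified ride operators 6 ≥ 3 → met
4. incidents reportable in the past year 0 ≤ 1 → met
5. third-party ride inspection 778 days ago vs limit 730 → not met
6. condition 'runs mobile/traveling rides' holds; non-destructive testing 253 days ago vs limit 270 → met
7. condition 'runs rides over 30 feet tall' holds; rides operating with open deficiencies 2 > 0 → not met
Not met: 2, 5, 7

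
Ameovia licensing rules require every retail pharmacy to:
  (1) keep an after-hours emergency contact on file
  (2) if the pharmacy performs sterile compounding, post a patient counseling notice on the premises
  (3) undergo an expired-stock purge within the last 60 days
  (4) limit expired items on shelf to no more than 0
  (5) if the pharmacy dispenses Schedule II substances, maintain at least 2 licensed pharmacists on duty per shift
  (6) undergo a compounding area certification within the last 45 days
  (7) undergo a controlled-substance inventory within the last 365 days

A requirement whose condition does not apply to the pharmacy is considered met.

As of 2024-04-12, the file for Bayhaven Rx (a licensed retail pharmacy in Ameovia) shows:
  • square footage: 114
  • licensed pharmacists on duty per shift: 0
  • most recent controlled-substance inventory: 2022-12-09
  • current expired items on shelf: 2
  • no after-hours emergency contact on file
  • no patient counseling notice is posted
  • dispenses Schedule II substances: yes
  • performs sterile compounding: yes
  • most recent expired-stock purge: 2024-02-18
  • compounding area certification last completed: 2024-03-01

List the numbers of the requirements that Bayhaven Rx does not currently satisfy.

1. after-hours emergency contact absent → not met
2. condition 'performs sterile compounding' holds; patient counseling notice absent → not met
3. expired-stock purge 54 days ago vs limit 60 → met
4. expired items on shelf 2 > 0 → not met
5. condition 'dispenses Schedule II substances' holds; licensed pharmacists on duty per shift 0 < 2 → not met
6. compounding area certification 42 days ago vs limit 45 → met
7. controlled-substance inventory 490 days ago vs limit 365 → not met
Not met: 1, 2, 4, 5, 7

1, 2, 4, 5, 7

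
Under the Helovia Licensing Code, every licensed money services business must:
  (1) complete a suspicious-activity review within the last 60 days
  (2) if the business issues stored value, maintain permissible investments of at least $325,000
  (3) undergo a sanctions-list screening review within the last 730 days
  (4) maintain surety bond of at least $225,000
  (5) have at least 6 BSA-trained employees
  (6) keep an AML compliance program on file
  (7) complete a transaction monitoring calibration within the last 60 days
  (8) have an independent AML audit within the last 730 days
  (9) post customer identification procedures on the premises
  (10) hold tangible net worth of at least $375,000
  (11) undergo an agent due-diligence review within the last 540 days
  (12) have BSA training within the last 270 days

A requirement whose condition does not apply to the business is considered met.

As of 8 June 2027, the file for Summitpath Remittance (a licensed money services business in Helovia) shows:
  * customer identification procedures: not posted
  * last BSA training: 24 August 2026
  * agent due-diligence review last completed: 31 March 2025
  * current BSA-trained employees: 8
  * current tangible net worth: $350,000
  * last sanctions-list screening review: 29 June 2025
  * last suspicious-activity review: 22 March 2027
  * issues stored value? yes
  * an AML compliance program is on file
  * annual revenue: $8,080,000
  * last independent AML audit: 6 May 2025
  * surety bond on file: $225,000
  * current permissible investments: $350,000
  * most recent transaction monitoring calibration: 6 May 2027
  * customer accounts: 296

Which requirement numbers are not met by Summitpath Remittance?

1. suspicious-activity review 78 days ago vs limit 60 → not met
2. condition 'issues stored value' holds; permissible investments $350,000 ≥ $325,000 → met
3. sanctions-list screening review 709 days ago vs limit 730 → met
4. surety bond $225,000 ≥ $225,000 → met
5. BSA-trained employees 8 ≥ 6 → met
6. AML compliance program present → met
7. transaction monitoring calibration 33 days ago vs limit 60 → met
8. independent AML audit 763 days ago vs limit 730 → not met
9. customer identification procedures absent → not met
10. tangible net worth $350,000 < $375,000 → not met
11. agent due-diligence review 799 days ago vs limit 540 → not met
12. BSA training 288 days ago vs limit 270 → not met
Not met: 1, 8, 9, 10, 11, 12

1, 8, 9, 10, 11, 12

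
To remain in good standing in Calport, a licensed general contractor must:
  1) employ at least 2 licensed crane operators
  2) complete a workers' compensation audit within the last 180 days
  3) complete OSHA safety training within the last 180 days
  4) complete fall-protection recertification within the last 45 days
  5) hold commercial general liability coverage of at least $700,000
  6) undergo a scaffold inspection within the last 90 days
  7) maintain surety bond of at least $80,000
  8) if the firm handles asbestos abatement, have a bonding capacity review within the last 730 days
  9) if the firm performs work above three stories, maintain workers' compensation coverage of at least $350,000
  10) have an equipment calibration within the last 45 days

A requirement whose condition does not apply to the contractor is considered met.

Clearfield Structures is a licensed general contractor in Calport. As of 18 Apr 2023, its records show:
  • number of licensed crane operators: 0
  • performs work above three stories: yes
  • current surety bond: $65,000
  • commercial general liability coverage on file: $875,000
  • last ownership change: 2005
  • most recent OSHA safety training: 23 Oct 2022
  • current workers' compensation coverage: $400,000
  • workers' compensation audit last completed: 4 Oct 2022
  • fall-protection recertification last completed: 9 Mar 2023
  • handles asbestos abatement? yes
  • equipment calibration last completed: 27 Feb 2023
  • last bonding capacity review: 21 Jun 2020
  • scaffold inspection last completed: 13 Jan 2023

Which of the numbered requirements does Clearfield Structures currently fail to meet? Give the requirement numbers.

1. licensed crane operators 0 < 2 → not met
2. workers' compensation audit 196 days ago vs limit 180 → not met
3. OSHA safety training 177 days ago vs limit 180 → met
4. fall-protection recertification 40 days ago vs limit 45 → met
5. commercial general liability coverage $875,000 ≥ $700,000 → met
6. scaffold inspection 95 days ago vs limit 90 → not met
7. surety bond $65,000 < $80,000 → not met
8. condition 'handles asbestos abatement' holds; bonding capacity review 1031 days ago vs limit 730 → not met
9. condition 'performs work above three stories' holds; workers' compensation coverage $400,000 ≥ $350,000 → met
10. equipment calibration 50 days ago vs limit 45 → not met
Not met: 1, 2, 6, 7, 8, 10

1, 2, 6, 7, 8, 10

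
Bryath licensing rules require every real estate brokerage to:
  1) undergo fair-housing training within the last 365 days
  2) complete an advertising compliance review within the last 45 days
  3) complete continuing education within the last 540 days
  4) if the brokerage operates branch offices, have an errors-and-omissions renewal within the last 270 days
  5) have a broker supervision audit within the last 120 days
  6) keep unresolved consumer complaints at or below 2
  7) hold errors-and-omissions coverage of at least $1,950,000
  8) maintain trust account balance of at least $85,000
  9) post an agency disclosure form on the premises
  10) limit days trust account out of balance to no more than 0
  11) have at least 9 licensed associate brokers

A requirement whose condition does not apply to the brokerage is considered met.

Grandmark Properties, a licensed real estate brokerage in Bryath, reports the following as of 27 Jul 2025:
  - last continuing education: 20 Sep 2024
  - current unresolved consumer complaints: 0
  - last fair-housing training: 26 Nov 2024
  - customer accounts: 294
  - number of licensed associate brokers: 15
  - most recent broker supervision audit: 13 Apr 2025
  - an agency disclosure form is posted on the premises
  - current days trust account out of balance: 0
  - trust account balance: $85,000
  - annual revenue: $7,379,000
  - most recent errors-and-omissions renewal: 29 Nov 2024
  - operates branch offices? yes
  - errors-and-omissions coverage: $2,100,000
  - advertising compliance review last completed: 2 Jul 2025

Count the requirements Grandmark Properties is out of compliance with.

0

1. fair-housing training 243 days ago vs limit 365 → met
2. advertising compliance review 25 days ago vs limit 45 → met
3. continuing education 310 days ago vs limit 540 → met
4. condition 'operates branch offices' holds; errors-and-omissions renewal 240 days ago vs limit 270 → met
5. broker supervision audit 105 days ago vs limit 120 → met
6. unresolved consumer complaints 0 ≤ 2 → met
7. errors-and-omissions coverage $2,100,000 ≥ $1,950,000 → met
8. trust account balance $85,000 ≥ $85,000 → met
9. agency disclosure form present → met
10. days trust account out of balance 0 ≤ 0 → met
11. licensed associate brokers 15 ≥ 9 → met
Not met: 0 of 11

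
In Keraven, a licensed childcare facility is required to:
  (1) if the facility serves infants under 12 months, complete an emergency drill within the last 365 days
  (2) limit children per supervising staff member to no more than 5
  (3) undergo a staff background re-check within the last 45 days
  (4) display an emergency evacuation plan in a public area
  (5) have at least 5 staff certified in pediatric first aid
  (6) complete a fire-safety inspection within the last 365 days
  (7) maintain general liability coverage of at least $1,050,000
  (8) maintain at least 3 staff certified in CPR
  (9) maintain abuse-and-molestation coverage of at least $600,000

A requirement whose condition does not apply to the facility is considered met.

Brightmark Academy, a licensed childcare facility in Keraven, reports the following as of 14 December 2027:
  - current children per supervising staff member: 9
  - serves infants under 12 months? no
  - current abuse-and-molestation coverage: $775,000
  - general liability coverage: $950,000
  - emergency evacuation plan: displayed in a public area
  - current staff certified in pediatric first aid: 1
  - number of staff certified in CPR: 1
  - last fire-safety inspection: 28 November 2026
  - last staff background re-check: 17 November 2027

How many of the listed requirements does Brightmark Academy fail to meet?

5

1. condition 'serves infants under 12 months' does not hold → requirement n/a → met
2. children per supervising staff member 9 > 5 → not met
3. staff background re-check 27 days ago vs limit 45 → met
4. emergency evacuation plan present → met
5. staff certified in pediatric first aid 1 < 5 → not met
6. fire-safety inspection 381 days ago vs limit 365 → not met
7. general liability coverage $950,000 < $1,050,000 → not met
8. staff certified in CPR 1 < 3 → not met
9. abuse-and-molestation coverage $775,000 ≥ $600,000 → met
Not met: 5 of 9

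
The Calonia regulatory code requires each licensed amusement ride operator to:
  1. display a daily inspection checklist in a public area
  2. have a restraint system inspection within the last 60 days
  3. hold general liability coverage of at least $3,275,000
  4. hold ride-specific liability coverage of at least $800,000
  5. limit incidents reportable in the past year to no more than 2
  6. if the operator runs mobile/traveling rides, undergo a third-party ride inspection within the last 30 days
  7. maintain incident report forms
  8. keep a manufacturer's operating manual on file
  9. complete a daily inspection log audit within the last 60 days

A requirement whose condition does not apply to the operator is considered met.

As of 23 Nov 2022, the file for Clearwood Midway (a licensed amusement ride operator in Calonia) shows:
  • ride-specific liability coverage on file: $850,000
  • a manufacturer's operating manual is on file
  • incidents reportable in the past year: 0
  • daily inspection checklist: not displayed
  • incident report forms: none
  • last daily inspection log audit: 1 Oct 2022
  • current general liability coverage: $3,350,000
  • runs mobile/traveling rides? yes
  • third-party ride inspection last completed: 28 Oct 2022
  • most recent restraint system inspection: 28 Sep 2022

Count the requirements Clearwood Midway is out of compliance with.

1. daily inspection checklist absent → not met
2. restraint system inspection 56 days ago vs limit 60 → met
3. general liability coverage $3,350,000 ≥ $3,275,000 → met
4. ride-specific liability coverage $850,000 ≥ $800,000 → met
5. incidents reportable in the past year 0 ≤ 2 → met
6. condition 'runs mobile/traveling rides' holds; third-party ride inspection 26 days ago vs limit 30 → met
7. incident report forms absent → not met
8. manufacturer's operating manual present → met
9. daily inspection log audit 53 days ago vs limit 60 → met
Not met: 2 of 9

2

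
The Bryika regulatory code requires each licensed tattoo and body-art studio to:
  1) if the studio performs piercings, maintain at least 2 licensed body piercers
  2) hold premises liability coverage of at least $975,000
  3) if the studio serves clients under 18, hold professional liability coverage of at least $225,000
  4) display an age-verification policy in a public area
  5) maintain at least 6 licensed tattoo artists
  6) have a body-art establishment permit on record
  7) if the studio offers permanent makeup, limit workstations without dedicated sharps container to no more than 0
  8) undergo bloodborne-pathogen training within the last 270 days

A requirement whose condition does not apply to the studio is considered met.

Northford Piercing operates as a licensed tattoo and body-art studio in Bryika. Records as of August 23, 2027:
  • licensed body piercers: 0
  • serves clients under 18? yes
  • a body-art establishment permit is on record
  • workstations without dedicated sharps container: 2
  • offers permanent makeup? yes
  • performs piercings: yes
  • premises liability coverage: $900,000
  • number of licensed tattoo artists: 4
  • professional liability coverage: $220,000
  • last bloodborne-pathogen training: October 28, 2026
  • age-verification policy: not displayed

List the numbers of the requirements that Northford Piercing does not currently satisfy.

1, 2, 3, 4, 5, 7, 8

1. condition 'performs piercings' holds; licensed body piercers 0 < 2 → not met
2. premises liability coverage $900,000 < $975,000 → not met
3. condition 'serves clients under 18' holds; professional liability coverage $220,000 < $225,000 → not met
4. age-verification policy absent → not met
5. licensed tattoo artists 4 < 6 → not met
6. body-art establishment permit present → met
7. condition 'offers permanent makeup' holds; workstations without dedicated sharps container 2 > 0 → not met
8. bloodborne-pathogen training 299 days ago vs limit 270 → not met
Not met: 1, 2, 3, 4, 5, 7, 8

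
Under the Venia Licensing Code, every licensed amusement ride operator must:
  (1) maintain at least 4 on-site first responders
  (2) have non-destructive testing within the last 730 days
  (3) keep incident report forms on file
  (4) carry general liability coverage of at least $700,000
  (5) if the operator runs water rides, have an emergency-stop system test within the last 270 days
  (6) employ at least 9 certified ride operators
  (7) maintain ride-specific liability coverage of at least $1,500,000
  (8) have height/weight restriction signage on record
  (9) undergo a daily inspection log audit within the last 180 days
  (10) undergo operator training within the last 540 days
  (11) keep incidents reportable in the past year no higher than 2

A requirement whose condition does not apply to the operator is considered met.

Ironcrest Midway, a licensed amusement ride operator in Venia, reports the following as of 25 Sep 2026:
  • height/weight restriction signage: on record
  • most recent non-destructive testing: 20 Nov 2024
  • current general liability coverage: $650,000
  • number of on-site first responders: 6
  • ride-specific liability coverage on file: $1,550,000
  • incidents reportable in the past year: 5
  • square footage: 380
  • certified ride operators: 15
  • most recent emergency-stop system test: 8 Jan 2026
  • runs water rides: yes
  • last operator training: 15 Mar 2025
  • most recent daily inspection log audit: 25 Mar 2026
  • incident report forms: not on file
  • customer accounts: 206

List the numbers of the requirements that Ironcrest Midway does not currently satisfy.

3, 4, 9, 10, 11

1. on-site first responders 6 ≥ 4 → met
2. non-destructive testing 674 days ago vs limit 730 → met
3. incident report forms absent → not met
4. general liability coverage $650,000 < $700,000 → not met
5. condition 'runs water rides' holds; emergency-stop system test 260 days ago vs limit 270 → met
6. certified ride operators 15 ≥ 9 → met
7. ride-specific liability coverage $1,550,000 ≥ $1,500,000 → met
8. height/weight restriction signage present → met
9. daily inspection log audit 184 days ago vs limit 180 → not met
10. operator training 559 days ago vs limit 540 → not met
11. incidents reportable in the past year 5 > 2 → not met
Not met: 3, 4, 9, 10, 11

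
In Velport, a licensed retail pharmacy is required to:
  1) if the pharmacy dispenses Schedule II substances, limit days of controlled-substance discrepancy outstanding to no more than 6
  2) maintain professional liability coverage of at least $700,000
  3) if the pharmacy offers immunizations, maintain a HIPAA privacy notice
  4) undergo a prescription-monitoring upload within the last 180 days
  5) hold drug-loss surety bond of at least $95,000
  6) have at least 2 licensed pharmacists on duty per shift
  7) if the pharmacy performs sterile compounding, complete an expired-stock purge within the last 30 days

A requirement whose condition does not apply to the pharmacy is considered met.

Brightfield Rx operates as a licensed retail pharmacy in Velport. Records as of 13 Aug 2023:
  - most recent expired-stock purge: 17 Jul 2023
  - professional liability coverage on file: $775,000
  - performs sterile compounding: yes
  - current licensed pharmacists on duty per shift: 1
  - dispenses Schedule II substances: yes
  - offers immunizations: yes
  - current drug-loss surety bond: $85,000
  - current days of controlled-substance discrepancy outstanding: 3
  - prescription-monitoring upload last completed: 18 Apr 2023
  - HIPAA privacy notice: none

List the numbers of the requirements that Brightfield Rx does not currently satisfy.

1. condition 'dispenses Schedule II substances' holds; days of controlled-substance discrepancy outstanding 3 ≤ 6 → met
2. professional liability coverage $775,000 ≥ $700,000 → met
3. condition 'offers immunizations' holds; HIPAA privacy notice absent → not met
4. prescription-monitoring upload 117 days ago vs limit 180 → met
5. drug-loss surety bond $85,000 < $95,000 → not met
6. licensed pharmacists on duty per shift 1 < 2 → not met
7. condition 'performs sterile compounding' holds; expired-stock purge 27 days ago vs limit 30 → met
Not met: 3, 5, 6

3, 5, 6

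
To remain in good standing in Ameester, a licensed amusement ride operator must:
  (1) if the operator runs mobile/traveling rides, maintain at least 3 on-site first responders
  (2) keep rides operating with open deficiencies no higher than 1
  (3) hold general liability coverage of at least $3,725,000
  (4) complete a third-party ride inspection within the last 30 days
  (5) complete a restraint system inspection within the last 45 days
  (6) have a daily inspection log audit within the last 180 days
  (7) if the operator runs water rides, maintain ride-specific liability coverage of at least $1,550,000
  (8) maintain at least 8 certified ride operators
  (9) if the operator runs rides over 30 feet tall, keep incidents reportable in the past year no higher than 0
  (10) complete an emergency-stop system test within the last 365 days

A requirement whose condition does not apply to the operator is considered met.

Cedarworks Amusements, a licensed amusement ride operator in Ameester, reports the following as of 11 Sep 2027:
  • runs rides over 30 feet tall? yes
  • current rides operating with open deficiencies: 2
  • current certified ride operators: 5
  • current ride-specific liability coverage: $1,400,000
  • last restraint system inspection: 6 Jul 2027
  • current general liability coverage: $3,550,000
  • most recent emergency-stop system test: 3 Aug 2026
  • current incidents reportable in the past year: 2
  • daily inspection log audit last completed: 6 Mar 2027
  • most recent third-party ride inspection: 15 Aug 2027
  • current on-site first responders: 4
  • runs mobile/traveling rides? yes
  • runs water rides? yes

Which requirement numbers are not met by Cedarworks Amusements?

1. condition 'runs mobile/traveling rides' holds; on-site first responders 4 ≥ 3 → met
2. rides operating with open deficiencies 2 > 1 → not met
3. general liability coverage $3,550,000 < $3,725,000 → not met
4. third-party ride inspection 27 days ago vs limit 30 → met
5. restraint system inspection 67 days ago vs limit 45 → not met
6. daily inspection log audit 189 days ago vs limit 180 → not met
7. condition 'runs water rides' holds; ride-specific liability coverage $1,400,000 < $1,550,000 → not met
8. certified ride operators 5 < 8 → not met
9. condition 'runs rides over 30 feet tall' holds; incidents reportable in the past year 2 > 0 → not met
10. emergency-stop system test 404 days ago vs limit 365 → not met
Not met: 2, 3, 5, 6, 7, 8, 9, 10

2, 3, 5, 6, 7, 8, 9, 10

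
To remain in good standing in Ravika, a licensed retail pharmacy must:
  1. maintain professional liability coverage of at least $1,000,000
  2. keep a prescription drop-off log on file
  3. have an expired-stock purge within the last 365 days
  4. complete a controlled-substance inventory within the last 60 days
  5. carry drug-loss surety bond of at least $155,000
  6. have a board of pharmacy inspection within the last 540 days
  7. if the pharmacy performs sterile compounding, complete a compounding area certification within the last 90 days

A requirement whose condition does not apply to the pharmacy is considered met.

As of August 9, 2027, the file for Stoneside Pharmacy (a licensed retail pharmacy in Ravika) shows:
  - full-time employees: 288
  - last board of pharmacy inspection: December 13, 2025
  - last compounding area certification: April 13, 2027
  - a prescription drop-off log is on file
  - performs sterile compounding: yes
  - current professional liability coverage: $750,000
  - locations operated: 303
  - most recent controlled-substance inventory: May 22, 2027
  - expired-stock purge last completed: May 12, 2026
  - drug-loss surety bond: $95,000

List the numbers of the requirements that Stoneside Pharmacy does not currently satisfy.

1, 3, 4, 5, 6, 7

1. professional liability coverage $750,000 < $1,000,000 → not met
2. prescription drop-off log present → met
3. expired-stock purge 454 days ago vs limit 365 → not met
4. controlled-substance inventory 79 days ago vs limit 60 → not met
5. drug-loss surety bond $95,000 < $155,000 → not met
6. board of pharmacy inspection 604 days ago vs limit 540 → not met
7. condition 'performs sterile compounding' holds; compounding area certification 118 days ago vs limit 90 → not met
Not met: 1, 3, 4, 5, 6, 7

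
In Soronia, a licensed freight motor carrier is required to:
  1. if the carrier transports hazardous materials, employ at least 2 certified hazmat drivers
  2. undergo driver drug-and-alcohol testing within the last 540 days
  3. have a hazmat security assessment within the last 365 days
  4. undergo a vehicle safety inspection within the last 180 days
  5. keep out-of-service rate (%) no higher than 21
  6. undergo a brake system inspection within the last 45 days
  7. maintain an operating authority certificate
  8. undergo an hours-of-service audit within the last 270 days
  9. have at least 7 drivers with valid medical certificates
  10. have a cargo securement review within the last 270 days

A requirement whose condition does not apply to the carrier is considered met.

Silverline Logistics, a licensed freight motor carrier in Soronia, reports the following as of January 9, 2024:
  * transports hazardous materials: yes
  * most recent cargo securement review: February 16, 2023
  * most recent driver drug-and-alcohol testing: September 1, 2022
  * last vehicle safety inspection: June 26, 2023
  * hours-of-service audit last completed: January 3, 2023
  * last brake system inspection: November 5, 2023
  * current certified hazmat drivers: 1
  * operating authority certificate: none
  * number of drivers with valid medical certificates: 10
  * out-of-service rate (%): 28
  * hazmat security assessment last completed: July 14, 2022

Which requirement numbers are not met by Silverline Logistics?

1, 3, 4, 5, 6, 7, 8, 10

1. condition 'transports hazardous materials' holds; certified hazmat drivers 1 < 2 → not met
2. driver drug-and-alcohol testing 495 days ago vs limit 540 → met
3. hazmat security assessment 544 days ago vs limit 365 → not met
4. vehicle safety inspection 197 days ago vs limit 180 → not met
5. out-of-service rate (%) 28 > 21 → not met
6. brake system inspection 65 days ago vs limit 45 → not met
7. operating authority certificate absent → not met
8. hours-of-service audit 371 days ago vs limit 270 → not met
9. drivers with valid medical certificates 10 ≥ 7 → met
10. cargo securement review 327 days ago vs limit 270 → not met
Not met: 1, 3, 4, 5, 6, 7, 8, 10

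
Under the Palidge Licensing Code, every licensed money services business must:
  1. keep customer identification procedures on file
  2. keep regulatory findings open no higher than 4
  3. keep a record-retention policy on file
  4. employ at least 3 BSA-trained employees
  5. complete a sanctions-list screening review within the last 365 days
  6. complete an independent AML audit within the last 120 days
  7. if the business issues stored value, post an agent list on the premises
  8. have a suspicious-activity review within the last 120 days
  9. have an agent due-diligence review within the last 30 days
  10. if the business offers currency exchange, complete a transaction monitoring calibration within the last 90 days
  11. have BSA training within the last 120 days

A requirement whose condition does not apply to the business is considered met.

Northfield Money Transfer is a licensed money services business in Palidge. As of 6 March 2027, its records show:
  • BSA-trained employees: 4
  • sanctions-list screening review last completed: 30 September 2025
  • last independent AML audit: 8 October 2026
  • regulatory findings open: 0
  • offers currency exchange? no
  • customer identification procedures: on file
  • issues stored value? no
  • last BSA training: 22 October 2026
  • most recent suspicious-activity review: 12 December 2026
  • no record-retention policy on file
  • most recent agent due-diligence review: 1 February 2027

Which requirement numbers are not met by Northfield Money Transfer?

3, 5, 6, 9, 11

1. customer identification procedures present → met
2. regulatory findings open 0 ≤ 4 → met
3. record-retention policy absent → not met
4. BSA-trained employees 4 ≥ 3 → met
5. sanctions-list screening review 522 days ago vs limit 365 → not met
6. independent AML audit 149 days ago vs limit 120 → not met
7. condition 'issues stored value' does not hold → requirement n/a → met
8. suspicious-activity review 84 days ago vs limit 120 → met
9. agent due-diligence review 33 days ago vs limit 30 → not met
10. condition 'offers currency exchange' does not hold → requirement n/a → met
11. BSA training 135 days ago vs limit 120 → not met
Not met: 3, 5, 6, 9, 11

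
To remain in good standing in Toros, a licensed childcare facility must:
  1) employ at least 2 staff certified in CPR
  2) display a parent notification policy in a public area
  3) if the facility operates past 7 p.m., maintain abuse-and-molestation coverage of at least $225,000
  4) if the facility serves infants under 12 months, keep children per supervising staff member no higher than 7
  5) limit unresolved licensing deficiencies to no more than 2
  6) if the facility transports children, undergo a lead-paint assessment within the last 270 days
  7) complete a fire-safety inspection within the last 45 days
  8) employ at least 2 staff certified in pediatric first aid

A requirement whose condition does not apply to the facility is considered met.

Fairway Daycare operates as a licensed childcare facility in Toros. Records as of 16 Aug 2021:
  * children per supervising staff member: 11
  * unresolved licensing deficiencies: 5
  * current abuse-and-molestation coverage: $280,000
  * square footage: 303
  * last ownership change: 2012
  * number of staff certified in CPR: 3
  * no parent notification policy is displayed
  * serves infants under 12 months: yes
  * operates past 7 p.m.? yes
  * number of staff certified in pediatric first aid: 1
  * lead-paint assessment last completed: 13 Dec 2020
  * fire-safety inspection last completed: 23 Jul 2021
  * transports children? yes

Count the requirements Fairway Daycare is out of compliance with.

4

1. staff certified in CPR 3 ≥ 2 → met
2. parent notification policy absent → not met
3. condition 'operates past 7 p.m.' holds; abuse-and-molestation coverage $280,000 ≥ $225,000 → met
4. condition 'serves infants under 12 months' holds; children per supervising staff member 11 > 7 → not met
5. unresolved licensing deficiencies 5 > 2 → not met
6. condition 'transports children' holds; lead-paint assessment 246 days ago vs limit 270 → met
7. fire-safety inspection 24 days ago vs limit 45 → met
8. staff certified in pediatric first aid 1 < 2 → not met
Not met: 4 of 8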